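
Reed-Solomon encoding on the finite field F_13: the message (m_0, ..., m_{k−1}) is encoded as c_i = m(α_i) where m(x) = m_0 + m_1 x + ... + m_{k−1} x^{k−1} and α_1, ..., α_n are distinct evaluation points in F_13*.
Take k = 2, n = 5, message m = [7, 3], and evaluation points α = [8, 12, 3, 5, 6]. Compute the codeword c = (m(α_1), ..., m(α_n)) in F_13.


c = [5, 4, 3, 9, 12]

Message polynomial: m(x) = 7 + 3·x (mod 13).
For each evaluation point α_i, compute m(α_i) mod 13:
  α_1 = 8: Horner steps 3 → 5, so m(8) = 5.
  α_2 = 12: Horner steps 3 → 4, so m(12) = 4.
  α_3 = 3: Horner steps 3 → 3, so m(3) = 3.
  α_4 = 5: Horner steps 3 → 9, so m(5) = 9.
  α_5 = 6: Horner steps 3 → 12, so m(6) = 12.
Codeword c = [5, 4, 3, 9, 12] ∈ F_13^5.


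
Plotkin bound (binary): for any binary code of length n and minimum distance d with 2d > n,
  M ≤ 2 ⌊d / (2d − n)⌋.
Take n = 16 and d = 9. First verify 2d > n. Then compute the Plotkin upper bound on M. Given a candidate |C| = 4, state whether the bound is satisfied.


Plotkin bound M ≤ 8; given |C| = 4 ≤ bound (satisfied).

Check applicability: 2d = 18, n = 16.
2d − n = 2 > 0, so Plotkin applies.
Compute d/(2d−n) = 9/2 ≈ 4.5000.
⌊d/(2d−n)⌋ = 4.
Plotkin bound: M ≤ 2·4 = 8.
Given |C| = 4, check: satisfied.
This |C| is below the Plotkin bound.


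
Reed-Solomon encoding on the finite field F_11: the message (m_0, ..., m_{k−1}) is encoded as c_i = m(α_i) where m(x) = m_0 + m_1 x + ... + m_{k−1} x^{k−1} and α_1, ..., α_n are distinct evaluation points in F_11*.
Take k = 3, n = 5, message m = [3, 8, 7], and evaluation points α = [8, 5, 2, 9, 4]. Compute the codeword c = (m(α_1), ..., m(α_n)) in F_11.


c = [9, 9, 3, 4, 4]

Message polynomial: m(x) = 3 + 8·x + 7·x^2 (mod 11).
For each evaluation point α_i, compute m(α_i) mod 11:
  α_1 = 8: Horner steps 7 → 9 → 9, so m(8) = 9.
  α_2 = 5: Horner steps 7 → 10 → 9, so m(5) = 9.
  α_3 = 2: Horner steps 7 → 0 → 3, so m(2) = 3.
  α_4 = 9: Horner steps 7 → 5 → 4, so m(9) = 4.
  α_5 = 4: Horner steps 7 → 3 → 4, so m(4) = 4.
Codeword c = [9, 9, 3, 4, 4] ∈ F_11^5.


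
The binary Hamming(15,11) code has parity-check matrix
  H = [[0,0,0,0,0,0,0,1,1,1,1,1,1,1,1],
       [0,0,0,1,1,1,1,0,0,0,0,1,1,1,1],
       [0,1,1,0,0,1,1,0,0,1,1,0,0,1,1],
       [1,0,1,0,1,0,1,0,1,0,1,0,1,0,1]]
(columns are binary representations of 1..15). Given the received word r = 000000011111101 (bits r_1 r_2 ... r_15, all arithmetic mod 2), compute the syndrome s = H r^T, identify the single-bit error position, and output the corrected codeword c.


s = (1, 1, 1, 0)^T, error position = 14, corrected codeword c = 000000011111111

Compute s = H r^T mod 2 one row at a time:
  s_1 = 1 + 1 + 1 + 1 + 1 + 1 + 0 + 1 = 7 ≡ 1 (mod 2).
  s_2 = 0 + 0 + 0 + 0 + 1 + 1 + 0 + 1 = 3 ≡ 1 (mod 2).
  s_3 = 0 + 0 + 0 + 0 + 1 + 1 + 0 + 1 = 3 ≡ 1 (mod 2).
  s_4 = 0 + 0 + 0 + 0 + 1 + 1 + 1 + 1 = 4 ≡ 0 (mod 2).
s = (1, 1, 1, 0)^T — this equals column 14 of H (binary 1110), so error is at position 14.
Correct: flip bit 14 of r = 000000011111101 to get c = 000000011111111.


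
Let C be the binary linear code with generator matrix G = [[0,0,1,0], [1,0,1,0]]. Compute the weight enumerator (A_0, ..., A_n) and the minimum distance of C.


Weight distribution: A_0 = 1, A_1 = 2, A_2 = 1. Minimum distance d = 1.

Enumerate all 2^2 = 4 messages m ∈ F_2^2.
For each, compute codeword c = mG in F_2^4, then tally its weight.
  m = 00 → c = 0000, weight = 0.
  m = 10 → c = 0010, weight = 1.
  m = 01 → c = 1010, weight = 2.
  m = 11 → c = 1000, weight = 1.
Tally weights:
  weight 0: 1 codewords.
  weight 1: 2 codewords.
  weight 2: 1 codewords.
Minimum distance d = smallest w > 0 with A_w > 0 = 1.
Sanity: Σ A_w = 4 = 2^2 = 4 ✓.


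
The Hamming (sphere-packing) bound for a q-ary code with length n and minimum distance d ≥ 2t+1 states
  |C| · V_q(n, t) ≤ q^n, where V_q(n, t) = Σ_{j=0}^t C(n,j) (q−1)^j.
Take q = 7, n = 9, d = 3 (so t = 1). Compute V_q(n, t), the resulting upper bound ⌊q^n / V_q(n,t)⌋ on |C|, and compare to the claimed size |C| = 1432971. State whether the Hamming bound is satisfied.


V_q(n, t) = 55, q^n = 40353607, Hamming bound = 733701, |C| = 1432971 > bound (violated).

Step 1: Compute V_q(n, t) = Σ_{j=0}^1 C(n, j) (q−1)^j.
  j = 0: C(9,0)·(6)^0 = 1·1 = 1.
  j = 1: C(9,1)·(6)^1 = 9·6 = 54.
  V_q(n, t) = 1 + 54 = 55.
Step 2: q^n = 7^9 = 40353607.
Step 3: Hamming bound ⌊q^n / V_q(n,t)⌋ = ⌊40353607/55⌋ = 733701.
Step 4: Compare |C| = 1432971 to 733701: violated.
The claimed |C| lies above the Hamming bound, so no 7-ary code of length 9 with d ≥ 3 can have 1432971 codewords.


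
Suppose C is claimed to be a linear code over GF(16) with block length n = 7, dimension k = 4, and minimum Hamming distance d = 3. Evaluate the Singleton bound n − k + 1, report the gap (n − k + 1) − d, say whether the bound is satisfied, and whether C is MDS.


Singleton RHS = n − k + 1 = 4, slack = 1, bound satisfied, not MDS.

Singleton bound: d ≤ n − k + 1.
Here n = 7, k = 4, so n − k + 1 = 4.
Given d = 3, check d ≤ 4: YES.
Slack = (n − k + 1) − d = 1.
The code is NOT MDS (slack = 1 > 0).
Description: the claimed parameters are [7, 4, 3]_16; such a code would be non-MDS.


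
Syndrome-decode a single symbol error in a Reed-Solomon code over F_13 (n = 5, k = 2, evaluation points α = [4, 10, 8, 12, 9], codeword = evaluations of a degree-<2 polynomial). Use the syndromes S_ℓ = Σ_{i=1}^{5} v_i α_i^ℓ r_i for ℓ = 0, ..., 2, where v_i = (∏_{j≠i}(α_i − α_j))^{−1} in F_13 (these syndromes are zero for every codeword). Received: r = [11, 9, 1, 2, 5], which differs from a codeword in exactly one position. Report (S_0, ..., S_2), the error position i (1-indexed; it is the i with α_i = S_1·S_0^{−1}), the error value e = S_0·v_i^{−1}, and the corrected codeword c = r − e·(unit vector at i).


S = (5, 8, 5), error at position 4, error magnitude e = 11, c = [11, 9, 1, 4, 5].

Step 1: column multipliers v_i = (∏_{j≠i}(α_i − α_j))^{−1} mod 13.
  i = 1 (α = 4): (4−10)(4−8)(4−12)(4−9) = (−6)·(−4)·(−8)·(−5) = 960 ≡ 11, so v_1 = 11^{−1} = 6 (mod 13).
  i = 2 (α = 10): (10−4)(10−8)(10−12)(10−9) = 6·2·(−2)·1 = −24 ≡ 2, so v_2 = 2^{−1} = 7 (mod 13).
  i = 3 (α = 8): (8−4)(8−10)(8−12)(8−9) = 4·(−2)·(−4)·(−1) = −32 ≡ 7, so v_3 = 7^{−1} = 2 (mod 13).
  i = 4 (α = 12): (12−4)(12−10)(12−8)(12−9) = 8·2·4·3 = 192 ≡ 10, so v_4 = 10^{−1} = 4 (mod 13).
  i = 5 (α = 9): (9−4)(9−10)(9−8)(9−12) = 5·(−1)·1·(−3) = 15 ≡ 2, so v_5 = 2^{−1} = 7 (mod 13).
  v = [6, 7, 2, 4, 7].
Step 2: syndromes of r = [11, 9, 1, 2, 5] (all sums mod 13).
  S_0 = Σ v_i r_i = 6·11 + 7·9 + 2·1 + 4·2 + 7·5 = 174 ≡ 5.
  S_1 = Σ v_i α_i r_i = 6·4·11 + 7·10·9 + 2·8·1 + 4·12·2 + 7·9·5 = 1321 ≡ 8.
  α_i^2 mod 13 = [3, 9, 12, 1, 3].
  S_2 = Σ v_i α_i^2 r_i = 6·3·11 + 7·9·9 + 2·12·1 + 4·1·2 + 7·3·5 = 902 ≡ 5.
  S = (5, 8, 5) ≠ 0, so r is not a codeword (an error is present).
Step 3: locate the error. For a single error e at position i, S_ℓ = v_i·e·α_i^ℓ, so α_err = S_1/S_0.
  S_0^{−1} = 5^{−1} = 8 (mod 13), so α_err = 8·8 = 64 ≡ 12 = α_4. Error position i = 4.
  Consistency check: S_2/S_1 = 5·5 = 25 ≡ 12 = α_err ✓ (single-error assumption holds).
Step 4: error magnitude e = S_0/v_4 = S_0·∏_{j≠4}(α_4 − α_j) = 5·10 = 50 ≡ 11 (mod 13).
Step 5: correct position 4: c_4 = r_4 − e = 2 − 11 ≡ 4 (mod 13). Hence c = [11, 9, 1, 4, 5].
  Check: interpolating c through the α_i gives m(x) = 8 + 4·x (degree < 2) with m(α_i) = c_i for every i, so c is indeed a codeword.


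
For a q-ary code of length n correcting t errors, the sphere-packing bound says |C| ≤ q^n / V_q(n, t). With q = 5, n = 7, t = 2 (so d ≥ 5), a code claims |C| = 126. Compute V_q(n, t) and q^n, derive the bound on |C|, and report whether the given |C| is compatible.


V_q(n, t) = 365, q^n = 78125, Hamming bound = 214, |C| = 126 ≤ bound (satisfied).

Step 1: Compute V_q(n, t) = Σ_{j=0}^2 C(n, j) (q−1)^j.
  j = 0: C(7,0)·(4)^0 = 1·1 = 1.
  j = 1: C(7,1)·(4)^1 = 7·4 = 28.
  j = 2: C(7,2)·(4)^2 = 21·16 = 336.
  V_q(n, t) = 1 + 28 + 336 = 365.
Step 2: q^n = 5^7 = 78125.
Step 3: Hamming bound ⌊q^n / V_q(n,t)⌋ = ⌊78125/365⌋ = 214.
Step 4: Compare |C| = 126 to 214: satisfied.
The claimed |C| lies below the Hamming bound.


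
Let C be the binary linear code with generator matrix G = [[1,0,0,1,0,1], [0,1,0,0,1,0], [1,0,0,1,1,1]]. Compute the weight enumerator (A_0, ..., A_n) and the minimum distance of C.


Weight distribution: A_0 = 1, A_1 = 2, A_2 = 1, A_3 = 1, A_4 = 2, A_5 = 1. Minimum distance d = 1.

Enumerate all 2^3 = 8 messages m ∈ F_2^3.
For each, compute codeword c = mG in F_2^6, then tally its weight.
  m = 000 → c = 000000, weight = 0.
  m = 100 → c = 100101, weight = 3.
  m = 010 → c = 010010, weight = 2.
  m = 110 → c = 110111, weight = 5.
  m = 001 → c = 100111, weight = 4.
  m = 101 → c = 000010, weight = 1.
  m = 011 → c = 110101, weight = 4.
  m = 111 → c = 010000, weight = 1.
Tally weights:
  weight 0: 1 codewords.
  weight 1: 2 codewords.
  weight 2: 1 codewords.
  weight 3: 1 codewords.
  weight 4: 2 codewords.
  weight 5: 1 codewords.
Minimum distance d = smallest w > 0 with A_w > 0 = 1.
Sanity: Σ A_w = 8 = 2^3 = 8 ✓.


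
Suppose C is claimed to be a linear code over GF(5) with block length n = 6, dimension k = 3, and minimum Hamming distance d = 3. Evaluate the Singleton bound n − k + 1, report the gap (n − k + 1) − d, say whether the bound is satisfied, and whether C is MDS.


Singleton RHS = n − k + 1 = 4, slack = 1, bound satisfied, not MDS.

Singleton bound: d ≤ n − k + 1.
Here n = 6, k = 3, so n − k + 1 = 4.
Given d = 3, check d ≤ 4: YES.
Slack = (n − k + 1) − d = 1.
The code is NOT MDS (slack = 1 > 0).
Description: the claimed parameters are [6, 3, 3]_5; such a code would be non-MDS.


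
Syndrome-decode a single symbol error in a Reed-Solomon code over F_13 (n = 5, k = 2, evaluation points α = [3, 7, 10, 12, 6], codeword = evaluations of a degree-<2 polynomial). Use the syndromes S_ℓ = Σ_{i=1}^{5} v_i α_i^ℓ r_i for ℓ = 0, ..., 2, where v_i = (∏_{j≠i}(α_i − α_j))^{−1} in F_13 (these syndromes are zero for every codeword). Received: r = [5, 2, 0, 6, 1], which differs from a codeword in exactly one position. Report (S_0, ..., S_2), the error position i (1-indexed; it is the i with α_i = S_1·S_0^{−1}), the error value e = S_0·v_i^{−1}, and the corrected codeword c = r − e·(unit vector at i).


S = (3, 8, 4), error at position 2, error magnitude e = 11, c = [5, 4, 0, 6, 1].

Step 1: column multipliers v_i = (∏_{j≠i}(α_i − α_j))^{−1} mod 13.
  i = 1 (α = 3): (3−7)(3−10)(3−12)(3−6) = (−4)·(−7)·(−9)·(−3) = 756 ≡ 2, so v_1 = 2^{−1} = 7 (mod 13).
  i = 2 (α = 7): (7−3)(7−10)(7−12)(7−6) = 4·(−3)·(−5)·1 = 60 ≡ 8, so v_2 = 8^{−1} = 5 (mod 13).
  i = 3 (α = 10): (10−3)(10−7)(10−12)(10−6) = 7·3·(−2)·4 = −168 ≡ 1, so v_3 = 1^{−1} = 1 (mod 13).
  i = 4 (α = 12): (12−3)(12−7)(12−10)(12−6) = 9·5·2·6 = 540 ≡ 7, so v_4 = 7^{−1} = 2 (mod 13).
  i = 5 (α = 6): (6−3)(6−7)(6−10)(6−12) = 3·(−1)·(−4)·(−6) = −72 ≡ 6, so v_5 = 6^{−1} = 11 (mod 13).
  v = [7, 5, 1, 2, 11].
Step 2: syndromes of r = [5, 2, 0, 6, 1] (all sums mod 13).
  S_0 = Σ v_i r_i = 7·5 + 5·2 + 1·0 + 2·6 + 11·1 = 68 ≡ 3.
  S_1 = Σ v_i α_i r_i = 7·3·5 + 5·7·2 + 1·10·0 + 2·12·6 + 11·6·1 = 385 ≡ 8.
  α_i^2 mod 13 = [9, 10, 9, 1, 10].
  S_2 = Σ v_i α_i^2 r_i = 7·9·5 + 5·10·2 + 1·9·0 + 2·1·6 + 11·10·1 = 537 ≡ 4.
  S = (3, 8, 4) ≠ 0, so r is not a codeword (an error is present).
Step 3: locate the error. For a single error e at position i, S_ℓ = v_i·e·α_i^ℓ, so α_err = S_1/S_0.
  S_0^{−1} = 3^{−1} = 9 (mod 13), so α_err = 8·9 = 72 ≡ 7 = α_2. Error position i = 2.
  Consistency check: S_2/S_1 = 4·5 = 20 ≡ 7 = α_err ✓ (single-error assumption holds).
Step 4: error magnitude e = S_0/v_2 = S_0·∏_{j≠2}(α_2 − α_j) = 3·8 = 24 ≡ 11 (mod 13).
Step 5: correct position 2: c_2 = r_2 − e = 2 − 11 ≡ 4 (mod 13). Hence c = [5, 4, 0, 6, 1].
  Check: interpolating c through the α_i gives m(x) = 9 + 3·x (degree < 2) with m(α_i) = c_i for every i, so c is indeed a codeword.


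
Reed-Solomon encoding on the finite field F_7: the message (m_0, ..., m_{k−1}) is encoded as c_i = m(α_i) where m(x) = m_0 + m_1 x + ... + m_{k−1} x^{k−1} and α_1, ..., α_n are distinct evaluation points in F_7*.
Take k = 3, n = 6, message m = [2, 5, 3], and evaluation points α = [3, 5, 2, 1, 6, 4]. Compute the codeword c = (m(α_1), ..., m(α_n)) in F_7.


c = [2, 4, 3, 3, 0, 0]

Message polynomial: m(x) = 2 + 5·x + 3·x^2 (mod 7).
For each evaluation point α_i, compute m(α_i) mod 7:
  α_1 = 3: Horner steps 3 → 0 → 2, so m(3) = 2.
  α_2 = 5: Horner steps 3 → 6 → 4, so m(5) = 4.
  α_3 = 2: Horner steps 3 → 4 → 3, so m(2) = 3.
  α_4 = 1: Horner steps 3 → 1 → 3, so m(1) = 3.
  α_5 = 6: Horner steps 3 → 2 → 0, so m(6) = 0.
  α_6 = 4: Horner steps 3 → 3 → 0, so m(4) = 0.
Codeword c = [2, 4, 3, 3, 0, 0] ∈ F_7^6.


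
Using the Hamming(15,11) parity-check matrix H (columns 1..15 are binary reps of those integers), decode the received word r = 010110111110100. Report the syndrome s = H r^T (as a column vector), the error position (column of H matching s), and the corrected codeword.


s = (1, 0, 0, 1)^T, error position = 9, corrected codeword c = 010110110110100

Compute s = H r^T mod 2 one row at a time:
  s_1 = 1 + 1 + 1 + 1 + 0 + 1 + 0 + 0 = 5 ≡ 1 (mod 2).
  s_2 = 1 + 1 + 0 + 1 + 0 + 1 + 0 + 0 = 4 ≡ 0 (mod 2).
  s_3 = 1 + 0 + 0 + 1 + 1 + 1 + 0 + 0 = 4 ≡ 0 (mod 2).
  s_4 = 0 + 0 + 1 + 1 + 1 + 1 + 1 + 0 = 5 ≡ 1 (mod 2).
s = (1, 0, 0, 1)^T — this equals column 9 of H (binary 1001), so error is at position 9.
Correct: flip bit 9 of r = 010110111110100 to get c = 010110110110100.


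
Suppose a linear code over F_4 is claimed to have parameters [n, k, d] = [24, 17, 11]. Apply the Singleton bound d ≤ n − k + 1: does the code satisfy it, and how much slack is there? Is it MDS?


Singleton RHS = n − k + 1 = 8, slack = -3, bound violated (no such code; not MDS).

Singleton bound: d ≤ n − k + 1.
Here n = 24, k = 17, so n − k + 1 = 8.
Given d = 11, check d ≤ 8: NO.
Slack = (n − k + 1) − d = -3.
The slack is negative: d = 11 exceeds n − k + 1 = 8 by 3, so the Singleton bound is violated and no linear [24, 17, 11]_4 code can exist. In particular it is not MDS (MDS requires d = n − k + 1 exactly).
Description: the claimed parameters are [24, 17, 11]_4; such a code would be impossible (violates the Singleton bound).


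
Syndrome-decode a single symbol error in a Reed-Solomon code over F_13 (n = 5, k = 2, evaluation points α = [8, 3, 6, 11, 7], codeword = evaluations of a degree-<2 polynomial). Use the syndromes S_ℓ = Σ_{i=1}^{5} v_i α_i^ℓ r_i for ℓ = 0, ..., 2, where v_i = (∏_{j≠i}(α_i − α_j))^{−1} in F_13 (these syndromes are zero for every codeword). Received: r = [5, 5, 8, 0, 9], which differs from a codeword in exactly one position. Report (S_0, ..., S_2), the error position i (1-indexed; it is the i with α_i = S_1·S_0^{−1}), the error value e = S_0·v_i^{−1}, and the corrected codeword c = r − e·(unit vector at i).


S = (11, 10, 2), error at position 1, error magnitude e = 8, c = [10, 5, 8, 0, 9].

Step 1: column multipliers v_i = (∏_{j≠i}(α_i − α_j))^{−1} mod 13.
  i = 1 (α = 8): (8−3)(8−6)(8−11)(8−7) = 5·2·(−3)·1 = −30 ≡ 9, so v_1 = 9^{−1} = 3 (mod 13).
  i = 2 (α = 3): (3−8)(3−6)(3−11)(3−7) = (−5)·(−3)·(−8)·(−4) = 480 ≡ 12, so v_2 = 12^{−1} = 12 (mod 13).
  i = 3 (α = 6): (6−8)(6−3)(6−11)(6−7) = (−2)·3·(−5)·(−1) = −30 ≡ 9, so v_3 = 9^{−1} = 3 (mod 13).
  i = 4 (α = 11): (11−8)(11−3)(11−6)(11−7) = 3·8·5·4 = 480 ≡ 12, so v_4 = 12^{−1} = 12 (mod 13).
  i = 5 (α = 7): (7−8)(7−3)(7−6)(7−11) = (−1)·4·1·(−4) = 16 ≡ 3, so v_5 = 3^{−1} = 9 (mod 13).
  v = [3, 12, 3, 12, 9].
Step 2: syndromes of r = [5, 5, 8, 0, 9] (all sums mod 13).
  S_0 = Σ v_i r_i = 3·5 + 12·5 + 3·8 + 12·0 + 9·9 = 180 ≡ 11.
  S_1 = Σ v_i α_i r_i = 3·8·5 + 12·3·5 + 3·6·8 + 12·11·0 + 9·7·9 = 1011 ≡ 10.
  α_i^2 mod 13 = [12, 9, 10, 4, 10].
  S_2 = Σ v_i α_i^2 r_i = 3·12·5 + 12·9·5 + 3·10·8 + 12·4·0 + 9·10·9 = 1770 ≡ 2.
  S = (11, 10, 2) ≠ 0, so r is not a codeword (an error is present).
Step 3: locate the error. For a single error e at position i, S_ℓ = v_i·e·α_i^ℓ, so α_err = S_1/S_0.
  S_0^{−1} = 11^{−1} = 6 (mod 13), so α_err = 10·6 = 60 ≡ 8 = α_1. Error position i = 1.
  Consistency check: S_2/S_1 = 2·4 = 8 ≡ 8 = α_err ✓ (single-error assumption holds).
Step 4: error magnitude e = S_0/v_1 = S_0·∏_{j≠1}(α_1 − α_j) = 11·9 = 99 ≡ 8 (mod 13).
Step 5: correct position 1: c_1 = r_1 − e = 5 − 8 ≡ 10 (mod 13). Hence c = [10, 5, 8, 0, 9].
  Check: interpolating c through the α_i gives m(x) = 2 + 1·x (degree < 2) with m(α_i) = c_i for every i, so c is indeed a codeword.


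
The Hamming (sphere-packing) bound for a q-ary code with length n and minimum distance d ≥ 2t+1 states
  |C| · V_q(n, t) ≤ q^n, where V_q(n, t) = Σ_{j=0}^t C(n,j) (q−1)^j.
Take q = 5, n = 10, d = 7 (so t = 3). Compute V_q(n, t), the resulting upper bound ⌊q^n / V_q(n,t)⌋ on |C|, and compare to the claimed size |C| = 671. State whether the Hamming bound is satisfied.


V_q(n, t) = 8441, q^n = 9765625, Hamming bound = 1156, |C| = 671 ≤ bound (satisfied).

Step 1: Compute V_q(n, t) = Σ_{j=0}^3 C(n, j) (q−1)^j.
  j = 0: C(10,0)·(4)^0 = 1·1 = 1.
  j = 1: C(10,1)·(4)^1 = 10·4 = 40.
  j = 2: C(10,2)·(4)^2 = 45·16 = 720.
  j = 3: C(10,3)·(4)^3 = 120·64 = 7680.
  V_q(n, t) = 1 + 40 + 720 + 7680 = 8441.
Step 2: q^n = 5^10 = 9765625.
Step 3: Hamming bound ⌊q^n / V_q(n,t)⌋ = ⌊9765625/8441⌋ = 1156.
Step 4: Compare |C| = 671 to 1156: satisfied.
The claimed |C| lies below the Hamming bound.


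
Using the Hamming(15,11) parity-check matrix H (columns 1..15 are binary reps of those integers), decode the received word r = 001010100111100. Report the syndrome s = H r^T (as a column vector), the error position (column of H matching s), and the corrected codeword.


s = (0, 0, 0, 1)^T, error position = 1, corrected codeword c = 101010100111100

Compute s = H r^T mod 2 one row at a time:
  s_1 = 0 + 0 + 1 + 1 + 1 + 1 + 0 + 0 = 4 ≡ 0 (mod 2).
  s_2 = 0 + 1 + 0 + 1 + 1 + 1 + 0 + 0 = 4 ≡ 0 (mod 2).
  s_3 = 0 + 1 + 0 + 1 + 1 + 1 + 0 + 0 = 4 ≡ 0 (mod 2).
  s_4 = 0 + 1 + 1 + 1 + 0 + 1 + 1 + 0 = 5 ≡ 1 (mod 2).
s = (0, 0, 0, 1)^T — this equals column 1 of H (binary 0001), so error is at position 1.
Correct: flip bit 1 of r = 001010100111100 to get c = 101010100111100.


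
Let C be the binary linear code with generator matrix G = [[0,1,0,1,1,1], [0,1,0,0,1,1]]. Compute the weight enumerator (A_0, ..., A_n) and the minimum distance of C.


Weight distribution: A_0 = 1, A_1 = 1, A_3 = 1, A_4 = 1. Minimum distance d = 1.

Enumerate all 2^2 = 4 messages m ∈ F_2^2.
For each, compute codeword c = mG in F_2^6, then tally its weight.
  m = 00 → c = 000000, weight = 0.
  m = 10 → c = 010111, weight = 4.
  m = 01 → c = 010011, weight = 3.
  m = 11 → c = 000100, weight = 1.
Tally weights:
  weight 0: 1 codewords.
  weight 1: 1 codewords.
  weight 3: 1 codewords.
  weight 4: 1 codewords.
Minimum distance d = smallest w > 0 with A_w > 0 = 1.
Sanity: Σ A_w = 4 = 2^2 = 4 ✓.


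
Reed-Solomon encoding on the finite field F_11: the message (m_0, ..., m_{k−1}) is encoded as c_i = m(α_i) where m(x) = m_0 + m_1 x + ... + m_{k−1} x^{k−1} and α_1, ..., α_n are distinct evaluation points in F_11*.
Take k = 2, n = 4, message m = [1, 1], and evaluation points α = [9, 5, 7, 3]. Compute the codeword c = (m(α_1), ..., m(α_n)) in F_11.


c = [10, 6, 8, 4]

Message polynomial: m(x) = 1 + 1·x (mod 11).
For each evaluation point α_i, compute m(α_i) mod 11:
  α_1 = 9: Horner steps 1 → 10, so m(9) = 10.
  α_2 = 5: Horner steps 1 → 6, so m(5) = 6.
  α_3 = 7: Horner steps 1 → 8, so m(7) = 8.
  α_4 = 3: Horner steps 1 → 4, so m(3) = 4.
Codeword c = [10, 6, 8, 4] ∈ F_11^4.


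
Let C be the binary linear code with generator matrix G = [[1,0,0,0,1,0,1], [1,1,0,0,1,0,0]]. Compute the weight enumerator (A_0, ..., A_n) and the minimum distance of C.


Weight distribution: A_0 = 1, A_2 = 1, A_3 = 2. Minimum distance d = 2.

Enumerate all 2^2 = 4 messages m ∈ F_2^2.
For each, compute codeword c = mG in F_2^7, then tally its weight.
  m = 00 → c = 0000000, weight = 0.
  m = 10 → c = 1000101, weight = 3.
  m = 01 → c = 1100100, weight = 3.
  m = 11 → c = 0100001, weight = 2.
Tally weights:
  weight 0: 1 codewords.
  weight 2: 1 codewords.
  weight 3: 2 codewords.
Minimum distance d = smallest w > 0 with A_w > 0 = 2.
Sanity: Σ A_w = 4 = 2^2 = 4 ✓.


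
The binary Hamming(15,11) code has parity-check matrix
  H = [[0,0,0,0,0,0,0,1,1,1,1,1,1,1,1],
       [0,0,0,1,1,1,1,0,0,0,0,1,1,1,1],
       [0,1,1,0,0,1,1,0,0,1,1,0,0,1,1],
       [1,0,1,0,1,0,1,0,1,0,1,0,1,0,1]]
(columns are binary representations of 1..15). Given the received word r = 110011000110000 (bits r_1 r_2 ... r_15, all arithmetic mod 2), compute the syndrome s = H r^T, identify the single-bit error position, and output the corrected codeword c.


s = (0, 0, 0, 1)^T, error position = 1, corrected codeword c = 010011000110000

Compute s = H r^T mod 2 one row at a time:
  s_1 = 0 + 0 + 1 + 1 + 0 + 0 + 0 + 0 = 2 ≡ 0 (mod 2).
  s_2 = 0 + 1 + 1 + 0 + 0 + 0 + 0 + 0 = 2 ≡ 0 (mod 2).
  s_3 = 1 + 0 + 1 + 0 + 1 + 1 + 0 + 0 = 4 ≡ 0 (mod 2).
  s_4 = 1 + 0 + 1 + 0 + 0 + 1 + 0 + 0 = 3 ≡ 1 (mod 2).
s = (0, 0, 0, 1)^T — this equals column 1 of H (binary 0001), so error is at position 1.
Correct: flip bit 1 of r = 110011000110000 to get c = 010011000110000.


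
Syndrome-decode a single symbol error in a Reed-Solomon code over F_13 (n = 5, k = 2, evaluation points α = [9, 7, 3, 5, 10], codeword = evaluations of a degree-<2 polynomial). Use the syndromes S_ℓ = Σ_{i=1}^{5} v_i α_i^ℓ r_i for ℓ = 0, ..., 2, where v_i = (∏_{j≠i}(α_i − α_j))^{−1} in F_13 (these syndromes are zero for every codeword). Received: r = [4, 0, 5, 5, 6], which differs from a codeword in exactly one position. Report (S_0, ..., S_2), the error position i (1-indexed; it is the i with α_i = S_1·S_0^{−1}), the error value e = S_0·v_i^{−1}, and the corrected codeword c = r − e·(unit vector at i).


S = (2, 10, 11), error at position 4, error magnitude e = 9, c = [4, 0, 5, 9, 6].

Step 1: column multipliers v_i = (∏_{j≠i}(α_i − α_j))^{−1} mod 13.
  i = 1 (α = 9): (9−7)(9−3)(9−5)(9−10) = 2·6·4·(−1) = −48 ≡ 4, so v_1 = 4^{−1} = 10 (mod 13).
  i = 2 (α = 7): (7−9)(7−3)(7−5)(7−10) = (−2)·4·2·(−3) = 48 ≡ 9, so v_2 = 9^{−1} = 3 (mod 13).
  i = 3 (α = 3): (3−9)(3−7)(3−5)(3−10) = (−6)·(−4)·(−2)·(−7) = 336 ≡ 11, so v_3 = 11^{−1} = 6 (mod 13).
  i = 4 (α = 5): (5−9)(5−7)(5−3)(5−10) = (−4)·(−2)·2·(−5) = −80 ≡ 11, so v_4 = 11^{−1} = 6 (mod 13).
  i = 5 (α = 10): (10−9)(10−7)(10−3)(10−5) = 1·3·7·5 = 105 ≡ 1, so v_5 = 1^{−1} = 1 (mod 13).
  v = [10, 3, 6, 6, 1].
Step 2: syndromes of r = [4, 0, 5, 5, 6] (all sums mod 13).
  S_0 = Σ v_i r_i = 10·4 + 3·0 + 6·5 + 6·5 + 1·6 = 106 ≡ 2.
  S_1 = Σ v_i α_i r_i = 10·9·4 + 3·7·0 + 6·3·5 + 6·5·5 + 1·10·6 = 660 ≡ 10.
  α_i^2 mod 13 = [3, 10, 9, 12, 9].
  S_2 = Σ v_i α_i^2 r_i = 10·3·4 + 3·10·0 + 6·9·5 + 6·12·5 + 1·9·6 = 804 ≡ 11.
  S = (2, 10, 11) ≠ 0, so r is not a codeword (an error is present).
Step 3: locate the error. For a single error e at position i, S_ℓ = v_i·e·α_i^ℓ, so α_err = S_1/S_0.
  S_0^{−1} = 2^{−1} = 7 (mod 13), so α_err = 10·7 = 70 ≡ 5 = α_4. Error position i = 4.
  Consistency check: S_2/S_1 = 11·4 = 44 ≡ 5 = α_err ✓ (single-error assumption holds).
Step 4: error magnitude e = S_0/v_4 = S_0·∏_{j≠4}(α_4 − α_j) = 2·11 = 22 ≡ 9 (mod 13).
Step 5: correct position 4: c_4 = r_4 − e = 5 − 9 ≡ 9 (mod 13). Hence c = [4, 0, 5, 9, 6].
  Check: interpolating c through the α_i gives m(x) = 12 + 2·x (degree < 2) with m(α_i) = c_i for every i, so c is indeed a codeword.


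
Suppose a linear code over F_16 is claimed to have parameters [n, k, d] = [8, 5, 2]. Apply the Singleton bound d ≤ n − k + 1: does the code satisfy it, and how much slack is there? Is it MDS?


Singleton RHS = n − k + 1 = 4, slack = 2, bound satisfied, not MDS.

Singleton bound: d ≤ n − k + 1.
Here n = 8, k = 5, so n − k + 1 = 4.
Given d = 2, check d ≤ 4: YES.
Slack = (n − k + 1) − d = 2.
The code is NOT MDS (slack = 2 > 0).
Description: the claimed parameters are [8, 5, 2]_16; such a code would be non-MDS.


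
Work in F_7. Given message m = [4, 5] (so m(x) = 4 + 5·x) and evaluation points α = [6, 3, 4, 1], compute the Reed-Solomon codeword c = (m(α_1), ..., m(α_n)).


c = [6, 5, 3, 2]

Message polynomial: m(x) = 4 + 5·x (mod 7).
For each evaluation point α_i, compute m(α_i) mod 7:
  α_1 = 6: Horner steps 5 → 6, so m(6) = 6.
  α_2 = 3: Horner steps 5 → 5, so m(3) = 5.
  α_3 = 4: Horner steps 5 → 3, so m(4) = 3.
  α_4 = 1: Horner steps 5 → 2, so m(1) = 2.
Codeword c = [6, 5, 3, 2] ∈ F_7^4.


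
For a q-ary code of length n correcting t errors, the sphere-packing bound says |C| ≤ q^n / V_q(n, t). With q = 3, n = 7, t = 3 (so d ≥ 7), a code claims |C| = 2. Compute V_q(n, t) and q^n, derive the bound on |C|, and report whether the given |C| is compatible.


V_q(n, t) = 379, q^n = 2187, Hamming bound = 5, |C| = 2 ≤ bound (satisfied).

Step 1: Compute V_q(n, t) = Σ_{j=0}^3 C(n, j) (q−1)^j.
  j = 0: C(7,0)·(2)^0 = 1·1 = 1.
  j = 1: C(7,1)·(2)^1 = 7·2 = 14.
  j = 2: C(7,2)·(2)^2 = 21·4 = 84.
  j = 3: C(7,3)·(2)^3 = 35·8 = 280.
  V_q(n, t) = 1 + 14 + 84 + 280 = 379.
Step 2: q^n = 3^7 = 2187.
Step 3: Hamming bound ⌊q^n / V_q(n,t)⌋ = ⌊2187/379⌋ = 5.
Step 4: Compare |C| = 2 to 5: satisfied.
The claimed |C| lies below the Hamming bound.


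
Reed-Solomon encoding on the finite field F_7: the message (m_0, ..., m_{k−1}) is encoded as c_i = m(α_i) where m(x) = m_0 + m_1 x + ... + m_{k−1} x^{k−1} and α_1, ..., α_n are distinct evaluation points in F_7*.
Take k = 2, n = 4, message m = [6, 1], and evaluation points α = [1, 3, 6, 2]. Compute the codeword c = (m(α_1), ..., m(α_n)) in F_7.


c = [0, 2, 5, 1]

Message polynomial: m(x) = 6 + 1·x (mod 7).
For each evaluation point α_i, compute m(α_i) mod 7:
  α_1 = 1: Horner steps 1 → 0, so m(1) = 0.
  α_2 = 3: Horner steps 1 → 2, so m(3) = 2.
  α_3 = 6: Horner steps 1 → 5, so m(6) = 5.
  α_4 = 2: Horner steps 1 → 1, so m(2) = 1.
Codeword c = [0, 2, 5, 1] ∈ F_7^4.


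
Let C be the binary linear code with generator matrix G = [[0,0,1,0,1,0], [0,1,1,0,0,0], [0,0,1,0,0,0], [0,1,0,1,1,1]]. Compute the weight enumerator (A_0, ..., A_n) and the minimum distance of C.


Weight distribution: A_0 = 1, A_1 = 3, A_2 = 4, A_3 = 4, A_4 = 3, A_5 = 1. Minimum distance d = 1.

Enumerate all 2^4 = 16 messages m ∈ F_2^4.
For each, compute codeword c = mG in F_2^6, then tally its weight.
  m = 0000 → c = 000000, weight = 0.
  m = 1000 → c = 001010, weight = 2.
  m = 0100 → c = 011000, weight = 2.
  m = 1100 → c = 010010, weight = 2.
  m = 0010 → c = 001000, weight = 1.
  m = 1010 → c = 000010, weight = 1.
  m = 0110 → c = 010000, weight = 1.
  m = 1110 → c = 011010, weight = 3.
  m = 0001 → c = 010111, weight = 4.
  m = 1001 → c = 011101, weight = 4.
  m = 0101 → c = 001111, weight = 4.
  m = 1101 → c = 000101, weight = 2.
  m = 0011 → c = 011111, weight = 5.
  m = 1011 → c = 010101, weight = 3.
  m = 0111 → c = 000111, weight = 3.
  m = 1111 → c = 001101, weight = 3.
Tally weights:
  weight 0: 1 codewords.
  weight 1: 3 codewords.
  weight 2: 4 codewords.
  weight 3: 4 codewords.
  weight 4: 3 codewords.
  weight 5: 1 codewords.
Minimum distance d = smallest w > 0 with A_w > 0 = 1.
Sanity: Σ A_w = 16 = 2^4 = 16 ✓.


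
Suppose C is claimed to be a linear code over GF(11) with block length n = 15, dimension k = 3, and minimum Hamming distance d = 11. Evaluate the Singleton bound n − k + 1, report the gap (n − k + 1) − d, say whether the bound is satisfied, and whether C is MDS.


Singleton RHS = n − k + 1 = 13, slack = 2, bound satisfied, not MDS.

Singleton bound: d ≤ n − k + 1.
Here n = 15, k = 3, so n − k + 1 = 13.
Given d = 11, check d ≤ 13: YES.
Slack = (n − k + 1) − d = 2.
The code is NOT MDS (slack = 2 > 0).
Description: the claimed parameters are [15, 3, 11]_11; such a code would be non-MDS.


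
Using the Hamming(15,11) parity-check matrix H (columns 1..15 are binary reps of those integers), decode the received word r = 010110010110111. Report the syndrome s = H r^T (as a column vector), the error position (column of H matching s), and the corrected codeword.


s = (0, 1, 1, 0)^T, error position = 6, corrected codeword c = 010111010110111

Compute s = H r^T mod 2 one row at a time:
  s_1 = 1 + 0 + 1 + 1 + 0 + 1 + 1 + 1 = 6 ≡ 0 (mod 2).
  s_2 = 1 + 1 + 0 + 0 + 0 + 1 + 1 + 1 = 5 ≡ 1 (mod 2).
  s_3 = 1 + 0 + 0 + 0 + 1 + 1 + 1 + 1 = 5 ≡ 1 (mod 2).
  s_4 = 0 + 0 + 1 + 0 + 0 + 1 + 1 + 1 = 4 ≡ 0 (mod 2).
s = (0, 1, 1, 0)^T — this equals column 6 of H (binary 0110), so error is at position 6.
Correct: flip bit 6 of r = 010110010110111 to get c = 010111010110111.


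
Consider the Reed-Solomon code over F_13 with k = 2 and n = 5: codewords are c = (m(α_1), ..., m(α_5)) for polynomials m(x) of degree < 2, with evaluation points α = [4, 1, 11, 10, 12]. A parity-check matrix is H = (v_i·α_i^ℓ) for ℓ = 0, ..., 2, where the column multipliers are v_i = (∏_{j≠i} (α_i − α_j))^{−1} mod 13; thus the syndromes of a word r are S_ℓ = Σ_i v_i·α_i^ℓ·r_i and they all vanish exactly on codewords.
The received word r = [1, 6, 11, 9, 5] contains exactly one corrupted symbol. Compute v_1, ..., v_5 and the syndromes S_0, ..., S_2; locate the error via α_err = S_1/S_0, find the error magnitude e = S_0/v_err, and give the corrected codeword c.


S = (11, 6, 8), error at position 4, error magnitude e = 5, c = [1, 6, 11, 4, 5].

Step 1: column multipliers v_i = (∏_{j≠i}(α_i − α_j))^{−1} mod 13.
  i = 1 (α = 4): (4−1)(4−11)(4−10)(4−12) = 3·(−7)·(−6)·(−8) = −1008 ≡ 6, so v_1 = 6^{−1} = 11 (mod 13).
  i = 2 (α = 1): (1−4)(1−11)(1−10)(1−12) = (−3)·(−10)·(−9)·(−11) = 2970 ≡ 6, so v_2 = 6^{−1} = 11 (mod 13).
  i = 3 (α = 11): (11−4)(11−1)(11−10)(11−12) = 7·10·1·(−1) = −70 ≡ 8, so v_3 = 8^{−1} = 5 (mod 13).
  i = 4 (α = 10): (10−4)(10−1)(10−11)(10−12) = 6·9·(−1)·(−2) = 108 ≡ 4, so v_4 = 4^{−1} = 10 (mod 13).
  i = 5 (α = 12): (12−4)(12−1)(12−11)(12−10) = 8·11·1·2 = 176 ≡ 7, so v_5 = 7^{−1} = 2 (mod 13).
  v = [11, 11, 5, 10, 2].
Step 2: syndromes of r = [1, 6, 11, 9, 5] (all sums mod 13).
  S_0 = Σ v_i r_i = 11·1 + 11·6 + 5·11 + 10·9 + 2·5 = 232 ≡ 11.
  S_1 = Σ v_i α_i r_i = 11·4·1 + 11·1·6 + 5·11·11 + 10·10·9 + 2·12·5 = 1735 ≡ 6.
  α_i^2 mod 13 = [3, 1, 4, 9, 1].
  S_2 = Σ v_i α_i^2 r_i = 11·3·1 + 11·1·6 + 5·4·11 + 10·9·9 + 2·1·5 = 1139 ≡ 8.
  S = (11, 6, 8) ≠ 0, so r is not a codeword (an error is present).
Step 3: locate the error. For a single error e at position i, S_ℓ = v_i·e·α_i^ℓ, so α_err = S_1/S_0.
  S_0^{−1} = 11^{−1} = 6 (mod 13), so α_err = 6·6 = 36 ≡ 10 = α_4. Error position i = 4.
  Consistency check: S_2/S_1 = 8·11 = 88 ≡ 10 = α_err ✓ (single-error assumption holds).
Step 4: error magnitude e = S_0/v_4 = S_0·∏_{j≠4}(α_4 − α_j) = 11·4 = 44 ≡ 5 (mod 13).
Step 5: correct position 4: c_4 = r_4 − e = 9 − 5 ≡ 4 (mod 13). Hence c = [1, 6, 11, 4, 5].
  Check: interpolating c through the α_i gives m(x) = 12 + 7·x (degree < 2) with m(α_i) = c_i for every i, so c is indeed a codeword.


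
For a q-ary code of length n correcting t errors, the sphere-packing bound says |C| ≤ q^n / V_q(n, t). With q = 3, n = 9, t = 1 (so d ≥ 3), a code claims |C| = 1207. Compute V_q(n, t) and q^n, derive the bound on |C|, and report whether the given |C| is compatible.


V_q(n, t) = 19, q^n = 19683, Hamming bound = 1035, |C| = 1207 > bound (violated).

Step 1: Compute V_q(n, t) = Σ_{j=0}^1 C(n, j) (q−1)^j.
  j = 0: C(9,0)·(2)^0 = 1·1 = 1.
  j = 1: C(9,1)·(2)^1 = 9·2 = 18.
  V_q(n, t) = 1 + 18 = 19.
Step 2: q^n = 3^9 = 19683.
Step 3: Hamming bound ⌊q^n / V_q(n,t)⌋ = ⌊19683/19⌋ = 1035.
Step 4: Compare |C| = 1207 to 1035: violated.
The claimed |C| lies above the Hamming bound, so no 3-ary code of length 9 with d ≥ 3 can have 1207 codewords.


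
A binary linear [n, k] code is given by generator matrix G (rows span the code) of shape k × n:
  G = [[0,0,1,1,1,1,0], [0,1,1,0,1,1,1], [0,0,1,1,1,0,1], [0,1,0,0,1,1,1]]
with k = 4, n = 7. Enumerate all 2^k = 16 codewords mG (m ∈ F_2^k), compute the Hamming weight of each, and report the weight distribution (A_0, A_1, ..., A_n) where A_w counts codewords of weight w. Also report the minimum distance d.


Weight distribution: A_0 = 1, A_1 = 1, A_2 = 2, A_3 = 6, A_4 = 5, A_5 = 1. Minimum distance d = 1.

Enumerate all 2^4 = 16 messages m ∈ F_2^4.
For each, compute codeword c = mG in F_2^7, then tally its weight.
  m = 0000 → c = 0000000, weight = 0.
  m = 1000 → c = 0011110, weight = 4.
  m = 0100 → c = 0110111, weight = 5.
  m = 1100 → c = 0101001, weight = 3.
  m = 0010 → c = 0011101, weight = 4.
  m = 1010 → c = 0000011, weight = 2.
  m = 0110 → c = 0101010, weight = 3.
  m = 1110 → c = 0110100, weight = 3.
  m = 0001 → c = 0100111, weight = 4.
  m = 1001 → c = 0111001, weight = 4.
  m = 0101 → c = 0010000, weight = 1.
  m = 1101 → c = 0001110, weight = 3.
  m = 0011 → c = 0111010, weight = 4.
  m = 1011 → c = 0100100, weight = 2.
  m = 0111 → c = 0001101, weight = 3.
  m = 1111 → c = 0010011, weight = 3.
Tally weights:
  weight 0: 1 codewords.
  weight 1: 1 codewords.
  weight 2: 2 codewords.
  weight 3: 6 codewords.
  weight 4: 5 codewords.
  weight 5: 1 codewords.
Minimum distance d = smallest w > 0 with A_w > 0 = 1.
Sanity: Σ A_w = 16 = 2^4 = 16 ✓.


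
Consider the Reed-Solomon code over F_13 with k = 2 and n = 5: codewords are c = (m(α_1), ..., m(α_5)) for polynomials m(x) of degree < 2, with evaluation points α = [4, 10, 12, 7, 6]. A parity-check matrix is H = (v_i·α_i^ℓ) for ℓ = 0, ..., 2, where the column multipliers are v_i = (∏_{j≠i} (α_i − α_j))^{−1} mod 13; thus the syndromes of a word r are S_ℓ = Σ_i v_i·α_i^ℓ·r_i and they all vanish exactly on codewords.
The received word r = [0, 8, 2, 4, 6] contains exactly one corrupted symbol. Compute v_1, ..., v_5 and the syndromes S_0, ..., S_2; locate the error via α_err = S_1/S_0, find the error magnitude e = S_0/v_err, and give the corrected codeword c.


S = (3, 5, 4), error at position 5, error magnitude e = 12, c = [0, 8, 2, 4, 7].

Step 1: column multipliers v_i = (∏_{j≠i}(α_i − α_j))^{−1} mod 13.
  i = 1 (α = 4): (4−10)(4−12)(4−7)(4−6) = (−6)·(−8)·(−3)·(−2) = 288 ≡ 2, so v_1 = 2^{−1} = 7 (mod 13).
  i = 2 (α = 10): (10−4)(10−12)(10−7)(10−6) = 6·(−2)·3·4 = −144 ≡ 12, so v_2 = 12^{−1} = 12 (mod 13).
  i = 3 (α = 12): (12−4)(12−10)(12−7)(12−6) = 8·2·5·6 = 480 ≡ 12, so v_3 = 12^{−1} = 12 (mod 13).
  i = 4 (α = 7): (7−4)(7−10)(7−12)(7−6) = 3·(−3)·(−5)·1 = 45 ≡ 6, so v_4 = 6^{−1} = 11 (mod 13).
  i = 5 (α = 6): (6−4)(6−10)(6−12)(6−7) = 2·(−4)·(−6)·(−1) = −48 ≡ 4, so v_5 = 4^{−1} = 10 (mod 13).
  v = [7, 12, 12, 11, 10].
Step 2: syndromes of r = [0, 8, 2, 4, 6] (all sums mod 13).
  S_0 = Σ v_i r_i = 7·0 + 12·8 + 12·2 + 11·4 + 10·6 = 224 ≡ 3.
  S_1 = Σ v_i α_i r_i = 7·4·0 + 12·10·8 + 12·12·2 + 11·7·4 + 10·6·6 = 1916 ≡ 5.
  α_i^2 mod 13 = [3, 9, 1, 10, 10].
  S_2 = Σ v_i α_i^2 r_i = 7·3·0 + 12·9·8 + 12·1·2 + 11·10·4 + 10·10·6 = 1928 ≡ 4.
  S = (3, 5, 4) ≠ 0, so r is not a codeword (an error is present).
Step 3: locate the error. For a single error e at position i, S_ℓ = v_i·e·α_i^ℓ, so α_err = S_1/S_0.
  S_0^{−1} = 3^{−1} = 9 (mod 13), so α_err = 5·9 = 45 ≡ 6 = α_5. Error position i = 5.
  Consistency check: S_2/S_1 = 4·8 = 32 ≡ 6 = α_err ✓ (single-error assumption holds).
Step 4: error magnitude e = S_0/v_5 = S_0·∏_{j≠5}(α_5 − α_j) = 3·4 = 12 ≡ 12 (mod 13).
Step 5: correct position 5: c_5 = r_5 − e = 6 − 12 ≡ 7 (mod 13). Hence c = [0, 8, 2, 4, 7].
  Check: interpolating c through the α_i gives m(x) = 12 + 10·x (degree < 2) with m(α_i) = c_i for every i, so c is indeed a codeword.


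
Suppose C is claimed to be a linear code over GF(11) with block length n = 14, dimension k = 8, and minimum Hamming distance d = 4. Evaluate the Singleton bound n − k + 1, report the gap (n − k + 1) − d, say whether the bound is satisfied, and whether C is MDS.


Singleton RHS = n − k + 1 = 7, slack = 3, bound satisfied, not MDS.

Singleton bound: d ≤ n − k + 1.
Here n = 14, k = 8, so n − k + 1 = 7.
Given d = 4, check d ≤ 7: YES.
Slack = (n − k + 1) − d = 3.
The code is NOT MDS (slack = 3 > 0).
Description: the claimed parameters are [14, 8, 4]_11; such a code would be non-MDS.


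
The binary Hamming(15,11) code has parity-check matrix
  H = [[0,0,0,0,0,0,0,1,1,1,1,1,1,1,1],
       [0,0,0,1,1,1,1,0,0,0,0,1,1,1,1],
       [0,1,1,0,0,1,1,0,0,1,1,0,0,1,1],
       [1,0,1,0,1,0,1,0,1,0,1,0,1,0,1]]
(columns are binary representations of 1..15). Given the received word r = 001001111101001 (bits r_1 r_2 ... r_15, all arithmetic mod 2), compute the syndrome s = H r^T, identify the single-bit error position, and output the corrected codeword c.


s = (1, 0, 1, 0)^T, error position = 10, corrected codeword c = 001001111001001

Compute s = H r^T mod 2 one row at a time:
  s_1 = 1 + 1 + 1 + 0 + 1 + 0 + 0 + 1 = 5 ≡ 1 (mod 2).
  s_2 = 0 + 0 + 1 + 1 + 1 + 0 + 0 + 1 = 4 ≡ 0 (mod 2).
  s_3 = 0 + 1 + 1 + 1 + 1 + 0 + 0 + 1 = 5 ≡ 1 (mod 2).
  s_4 = 0 + 1 + 0 + 1 + 1 + 0 + 0 + 1 = 4 ≡ 0 (mod 2).
s = (1, 0, 1, 0)^T — this equals column 10 of H (binary 1010), so error is at position 10.
Correct: flip bit 10 of r = 001001111101001 to get c = 001001111001001.


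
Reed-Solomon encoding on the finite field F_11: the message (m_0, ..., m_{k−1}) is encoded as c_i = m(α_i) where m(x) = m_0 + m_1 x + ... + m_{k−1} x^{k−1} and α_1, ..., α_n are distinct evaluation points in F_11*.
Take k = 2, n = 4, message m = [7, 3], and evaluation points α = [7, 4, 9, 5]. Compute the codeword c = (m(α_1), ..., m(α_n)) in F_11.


c = [6, 8, 1, 0]

Message polynomial: m(x) = 7 + 3·x (mod 11).
For each evaluation point α_i, compute m(α_i) mod 11:
  α_1 = 7: Horner steps 3 → 6, so m(7) = 6.
  α_2 = 4: Horner steps 3 → 8, so m(4) = 8.
  α_3 = 9: Horner steps 3 → 1, so m(9) = 1.
  α_4 = 5: Horner steps 3 → 0, so m(5) = 0.
Codeword c = [6, 8, 1, 0] ∈ F_11^4.


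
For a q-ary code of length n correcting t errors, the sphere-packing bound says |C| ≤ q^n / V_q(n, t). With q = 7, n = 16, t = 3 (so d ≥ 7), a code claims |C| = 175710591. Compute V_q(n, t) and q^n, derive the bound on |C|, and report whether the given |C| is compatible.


V_q(n, t) = 125377, q^n = 33232930569601, Hamming bound = 265064011, |C| = 175710591 ≤ bound (satisfied).

Step 1: Compute V_q(n, t) = Σ_{j=0}^3 C(n, j) (q−1)^j.
  j = 0: C(16,0)·(6)^0 = 1·1 = 1.
  j = 1: C(16,1)·(6)^1 = 16·6 = 96.
  j = 2: C(16,2)·(6)^2 = 120·36 = 4320.
  j = 3: C(16,3)·(6)^3 = 560·216 = 120960.
  V_q(n, t) = 1 + 96 + 4320 + 120960 = 125377.
Step 2: q^n = 7^16 = 33232930569601.
Step 3: Hamming bound ⌊q^n / V_q(n,t)⌋ = ⌊33232930569601/125377⌋ = 265064011.
Step 4: Compare |C| = 175710591 to 265064011: satisfied.
The claimed |C| lies below the Hamming bound.
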